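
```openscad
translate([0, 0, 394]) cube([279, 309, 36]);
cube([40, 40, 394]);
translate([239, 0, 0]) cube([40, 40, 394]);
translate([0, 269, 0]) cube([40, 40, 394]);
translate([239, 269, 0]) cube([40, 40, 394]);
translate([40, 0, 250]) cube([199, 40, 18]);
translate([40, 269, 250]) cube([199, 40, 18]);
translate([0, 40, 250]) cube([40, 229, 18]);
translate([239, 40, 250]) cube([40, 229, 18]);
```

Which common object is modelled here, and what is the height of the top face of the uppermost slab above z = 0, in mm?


A stool. The seat height is 430 mm.

A 279×309×36 slab at z = 394 on four corner posts — a stool. The seat top is 394 + 36 = 430 mm.


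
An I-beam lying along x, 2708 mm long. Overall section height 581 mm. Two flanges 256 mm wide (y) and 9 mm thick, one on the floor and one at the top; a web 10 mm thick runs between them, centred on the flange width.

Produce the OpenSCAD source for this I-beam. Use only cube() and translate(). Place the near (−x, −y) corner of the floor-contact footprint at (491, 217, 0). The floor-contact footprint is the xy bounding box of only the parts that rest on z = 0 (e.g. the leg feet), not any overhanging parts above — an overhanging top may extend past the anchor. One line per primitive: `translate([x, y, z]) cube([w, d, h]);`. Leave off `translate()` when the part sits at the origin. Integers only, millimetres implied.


translate([491, 217, 0]) cube([2708, 256, 9]);
translate([491, 340, 9]) cube([2708, 10, 563]);
translate([491, 217, 572]) cube([2708, 256, 9]);


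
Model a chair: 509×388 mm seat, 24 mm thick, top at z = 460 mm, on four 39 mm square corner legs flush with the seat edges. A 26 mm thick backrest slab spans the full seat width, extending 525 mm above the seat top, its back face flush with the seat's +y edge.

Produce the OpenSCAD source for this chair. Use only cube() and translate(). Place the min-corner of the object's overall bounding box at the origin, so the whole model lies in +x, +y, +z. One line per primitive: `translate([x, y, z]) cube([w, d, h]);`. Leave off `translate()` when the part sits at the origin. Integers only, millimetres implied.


translate([0, 0, 436]) cube([509, 388, 24]);
cube([39, 39, 436]);
translate([470, 0, 0]) cube([39, 39, 436]);
translate([0, 349, 0]) cube([39, 39, 436]);
translate([470, 349, 0]) cube([39, 39, 436]);
translate([0, 362, 460]) cube([509, 26, 525]);


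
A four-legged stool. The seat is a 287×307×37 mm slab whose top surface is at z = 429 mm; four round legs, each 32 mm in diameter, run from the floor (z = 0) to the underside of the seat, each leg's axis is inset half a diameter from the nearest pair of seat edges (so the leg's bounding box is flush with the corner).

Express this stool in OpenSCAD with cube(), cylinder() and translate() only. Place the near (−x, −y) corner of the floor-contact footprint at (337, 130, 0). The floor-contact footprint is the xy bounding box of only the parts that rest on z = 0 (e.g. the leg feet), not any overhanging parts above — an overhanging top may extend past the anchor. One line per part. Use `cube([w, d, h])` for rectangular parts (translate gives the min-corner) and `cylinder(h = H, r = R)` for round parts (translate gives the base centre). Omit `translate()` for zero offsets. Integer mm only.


translate([337, 130, 392]) cube([287, 307, 37]);
translate([353, 146, 0]) cylinder(h = 392, r = 16);
translate([608, 146, 0]) cylinder(h = 392, r = 16);
translate([353, 421, 0]) cylinder(h = 392, r = 16);
translate([608, 421, 0]) cylinder(h = 392, r = 16);


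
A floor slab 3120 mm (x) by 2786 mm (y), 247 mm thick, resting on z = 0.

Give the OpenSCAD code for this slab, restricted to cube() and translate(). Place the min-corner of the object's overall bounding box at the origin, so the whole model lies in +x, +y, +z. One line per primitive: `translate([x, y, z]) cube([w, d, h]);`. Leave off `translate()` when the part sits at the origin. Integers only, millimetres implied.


cube([3120, 2786, 247]);


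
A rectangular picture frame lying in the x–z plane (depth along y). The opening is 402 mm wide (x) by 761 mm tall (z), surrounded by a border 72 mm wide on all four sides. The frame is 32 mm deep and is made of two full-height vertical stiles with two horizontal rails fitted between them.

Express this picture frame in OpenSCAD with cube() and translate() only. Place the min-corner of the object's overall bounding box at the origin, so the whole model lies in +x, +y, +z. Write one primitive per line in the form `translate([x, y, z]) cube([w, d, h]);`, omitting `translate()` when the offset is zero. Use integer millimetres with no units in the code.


cube([72, 32, 905]);
translate([474, 0, 0]) cube([72, 32, 905]);
translate([72, 0, 0]) cube([402, 32, 72]);
translate([72, 0, 833]) cube([402, 32, 72]);


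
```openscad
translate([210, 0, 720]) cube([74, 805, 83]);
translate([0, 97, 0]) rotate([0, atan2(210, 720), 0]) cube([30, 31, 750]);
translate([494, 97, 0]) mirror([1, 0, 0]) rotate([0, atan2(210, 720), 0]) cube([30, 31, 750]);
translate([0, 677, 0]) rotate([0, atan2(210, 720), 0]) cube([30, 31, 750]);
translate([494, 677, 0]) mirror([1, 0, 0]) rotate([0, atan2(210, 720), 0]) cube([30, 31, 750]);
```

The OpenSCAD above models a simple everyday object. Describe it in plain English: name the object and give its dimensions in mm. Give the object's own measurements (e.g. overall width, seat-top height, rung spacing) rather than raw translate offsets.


A sawhorse. A 74×805×83 mm beam (x, y, z) sits on two A-frame leg pairs. Each pair is two raked legs of 30×31 mm section (31 mm along y) splaying symmetrically in x. Each leg rises 720 mm vertically over 210 mm of horizontal reach and is 750 mm long along its own axis. Every leg's outer bottom edge rests on the floor and its outer top edge meets a bottom edge of the beam — the left legs (tilting toward +x) meet the beam's −x bottom edge, the right legs (their mirror images, tilting toward −x) meet its +x bottom edge — so the leg tops tuck under the beam, the beam's underside is 720 mm above the floor, and the feet are 494 mm apart outside-to-outside with the beam centred between them. The two leg pairs are set in 97 mm from either end of the beam.


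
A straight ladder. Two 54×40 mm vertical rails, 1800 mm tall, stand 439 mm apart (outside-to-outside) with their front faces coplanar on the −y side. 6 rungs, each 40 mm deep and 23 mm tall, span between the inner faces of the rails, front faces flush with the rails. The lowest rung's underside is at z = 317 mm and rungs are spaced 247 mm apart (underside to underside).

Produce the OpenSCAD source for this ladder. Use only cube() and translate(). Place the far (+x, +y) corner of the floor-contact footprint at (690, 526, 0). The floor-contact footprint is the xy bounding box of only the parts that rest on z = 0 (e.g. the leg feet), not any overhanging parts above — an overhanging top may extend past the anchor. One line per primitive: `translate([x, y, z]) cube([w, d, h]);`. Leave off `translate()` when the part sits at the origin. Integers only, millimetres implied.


translate([251, 486, 0]) cube([54, 40, 1800]);
translate([636, 486, 0]) cube([54, 40, 1800]);
translate([305, 486, 317]) cube([331, 40, 23]);
translate([305, 486, 564]) cube([331, 40, 23]);
translate([305, 486, 811]) cube([331, 40, 23]);
translate([305, 486, 1058]) cube([331, 40, 23]);
translate([305, 486, 1305]) cube([331, 40, 23]);
translate([305, 486, 1552]) cube([331, 40, 23]);


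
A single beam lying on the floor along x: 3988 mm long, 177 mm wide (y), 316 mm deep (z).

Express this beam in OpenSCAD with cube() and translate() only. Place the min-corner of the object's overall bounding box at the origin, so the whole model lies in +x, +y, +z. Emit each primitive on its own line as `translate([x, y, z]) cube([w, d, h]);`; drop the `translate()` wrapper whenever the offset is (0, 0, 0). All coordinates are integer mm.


cube([3988, 177, 316]);


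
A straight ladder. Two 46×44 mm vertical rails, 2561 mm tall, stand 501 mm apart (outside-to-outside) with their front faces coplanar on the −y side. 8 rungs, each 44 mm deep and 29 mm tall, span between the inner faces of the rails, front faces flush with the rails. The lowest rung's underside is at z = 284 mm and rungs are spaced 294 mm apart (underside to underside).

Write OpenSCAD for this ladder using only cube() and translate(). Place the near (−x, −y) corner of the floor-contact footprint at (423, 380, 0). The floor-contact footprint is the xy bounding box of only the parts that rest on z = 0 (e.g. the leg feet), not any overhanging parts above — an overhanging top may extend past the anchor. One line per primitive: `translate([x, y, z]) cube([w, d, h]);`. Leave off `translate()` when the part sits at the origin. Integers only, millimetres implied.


translate([423, 380, 0]) cube([46, 44, 2561]);
translate([878, 380, 0]) cube([46, 44, 2561]);
translate([469, 380, 284]) cube([409, 44, 29]);
translate([469, 380, 578]) cube([409, 44, 29]);
translate([469, 380, 872]) cube([409, 44, 29]);
translate([469, 380, 1166]) cube([409, 44, 29]);
translate([469, 380, 1460]) cube([409, 44, 29]);
translate([469, 380, 1754]) cube([409, 44, 29]);
translate([469, 380, 2048]) cube([409, 44, 29]);
translate([469, 380, 2342]) cube([409, 44, 29]);


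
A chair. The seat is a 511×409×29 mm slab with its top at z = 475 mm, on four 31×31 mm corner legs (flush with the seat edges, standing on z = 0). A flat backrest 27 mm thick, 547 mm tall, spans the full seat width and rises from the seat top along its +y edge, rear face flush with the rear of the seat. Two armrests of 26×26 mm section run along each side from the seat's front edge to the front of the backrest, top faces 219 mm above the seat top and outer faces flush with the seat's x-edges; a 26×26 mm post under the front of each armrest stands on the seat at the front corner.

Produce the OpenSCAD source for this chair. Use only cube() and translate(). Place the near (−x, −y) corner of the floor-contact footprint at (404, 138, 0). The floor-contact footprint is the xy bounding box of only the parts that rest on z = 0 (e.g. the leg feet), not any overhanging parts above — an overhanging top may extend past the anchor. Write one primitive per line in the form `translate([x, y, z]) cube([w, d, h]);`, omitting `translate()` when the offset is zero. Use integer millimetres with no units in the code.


translate([404, 138, 446]) cube([511, 409, 29]);
translate([404, 138, 0]) cube([31, 31, 446]);
translate([884, 138, 0]) cube([31, 31, 446]);
translate([404, 516, 0]) cube([31, 31, 446]);
translate([884, 516, 0]) cube([31, 31, 446]);
translate([404, 520, 475]) cube([511, 27, 547]);
translate([404, 138, 668]) cube([26, 382, 26]);
translate([889, 138, 668]) cube([26, 382, 26]);
translate([404, 138, 475]) cube([26, 26, 193]);
translate([889, 138, 475]) cube([26, 26, 193]);


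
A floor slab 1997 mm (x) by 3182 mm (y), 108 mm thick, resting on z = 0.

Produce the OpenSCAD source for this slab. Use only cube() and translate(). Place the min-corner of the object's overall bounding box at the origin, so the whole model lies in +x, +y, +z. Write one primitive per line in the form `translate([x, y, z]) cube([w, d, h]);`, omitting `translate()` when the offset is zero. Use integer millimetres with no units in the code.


cube([1997, 3182, 108]);


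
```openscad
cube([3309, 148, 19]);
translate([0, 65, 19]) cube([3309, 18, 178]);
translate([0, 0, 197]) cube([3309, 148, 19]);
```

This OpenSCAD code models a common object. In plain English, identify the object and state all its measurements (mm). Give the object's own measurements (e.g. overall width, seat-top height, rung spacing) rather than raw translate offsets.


An I-beam lying along x, 3309 mm long. Overall section height 216 mm. Two flanges 148 mm wide (y) and 19 mm thick, one on the floor and one at the top; a web 18 mm thick runs between them, centred on the flange width.


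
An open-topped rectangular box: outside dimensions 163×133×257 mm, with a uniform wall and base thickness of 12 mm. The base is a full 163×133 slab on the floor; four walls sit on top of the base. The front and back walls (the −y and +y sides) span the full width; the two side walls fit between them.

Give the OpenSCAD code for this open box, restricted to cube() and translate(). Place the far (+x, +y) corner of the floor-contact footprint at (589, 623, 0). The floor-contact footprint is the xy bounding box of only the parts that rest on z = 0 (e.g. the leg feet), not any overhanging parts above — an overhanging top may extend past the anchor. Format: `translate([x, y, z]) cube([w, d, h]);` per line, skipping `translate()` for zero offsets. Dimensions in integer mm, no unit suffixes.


translate([426, 490, 0]) cube([163, 133, 12]);
translate([426, 490, 12]) cube([163, 12, 245]);
translate([426, 611, 12]) cube([163, 12, 245]);
translate([426, 502, 12]) cube([12, 109, 245]);
translate([577, 502, 12]) cube([12, 109, 245]);


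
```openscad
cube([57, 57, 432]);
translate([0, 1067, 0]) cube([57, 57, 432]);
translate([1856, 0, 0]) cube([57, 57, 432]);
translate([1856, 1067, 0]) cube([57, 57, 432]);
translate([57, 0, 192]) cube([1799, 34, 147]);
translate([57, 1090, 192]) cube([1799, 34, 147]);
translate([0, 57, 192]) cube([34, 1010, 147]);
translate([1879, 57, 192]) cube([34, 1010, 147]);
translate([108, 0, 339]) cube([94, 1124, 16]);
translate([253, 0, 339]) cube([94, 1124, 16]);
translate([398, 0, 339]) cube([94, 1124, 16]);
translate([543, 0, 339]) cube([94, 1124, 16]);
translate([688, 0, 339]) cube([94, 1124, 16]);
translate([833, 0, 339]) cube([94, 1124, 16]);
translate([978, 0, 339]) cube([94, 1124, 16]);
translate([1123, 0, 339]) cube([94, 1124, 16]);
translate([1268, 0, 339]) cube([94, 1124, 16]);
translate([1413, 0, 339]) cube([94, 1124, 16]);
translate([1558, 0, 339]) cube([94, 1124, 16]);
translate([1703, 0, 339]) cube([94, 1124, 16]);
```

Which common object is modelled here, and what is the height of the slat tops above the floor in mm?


A bed frame. The slat-top height is 355 mm.

Four posts, four rails, and a row of slats — a bed frame. Slats sit on the rails at z = 192 + 147 = 339; with slat thickness 16, the top is 355 mm.


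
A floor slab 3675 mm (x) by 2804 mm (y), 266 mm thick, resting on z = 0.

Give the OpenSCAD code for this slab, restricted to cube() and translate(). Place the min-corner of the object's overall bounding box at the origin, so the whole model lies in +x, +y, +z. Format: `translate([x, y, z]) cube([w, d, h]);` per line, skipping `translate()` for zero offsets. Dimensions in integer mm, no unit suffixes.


cube([3675, 2804, 266]);


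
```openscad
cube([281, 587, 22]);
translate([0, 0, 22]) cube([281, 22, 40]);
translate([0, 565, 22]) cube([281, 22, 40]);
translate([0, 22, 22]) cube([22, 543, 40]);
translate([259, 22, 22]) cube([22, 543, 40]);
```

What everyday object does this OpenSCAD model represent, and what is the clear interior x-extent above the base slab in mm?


An open box. The internal width is 237 mm.

A 281×587 base slab with four walls standing on it — an open box. The base is 281 mm wide and the walls are 22 mm thick, so the internal width is 281 − 2 × 22 = 237 mm.


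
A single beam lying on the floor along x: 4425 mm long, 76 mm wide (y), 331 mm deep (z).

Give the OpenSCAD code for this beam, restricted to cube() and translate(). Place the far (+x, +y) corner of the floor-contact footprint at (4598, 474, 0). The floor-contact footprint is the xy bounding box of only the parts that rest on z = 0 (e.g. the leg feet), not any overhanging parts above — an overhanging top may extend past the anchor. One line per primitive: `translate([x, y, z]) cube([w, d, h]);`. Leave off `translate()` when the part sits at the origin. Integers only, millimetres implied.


translate([173, 398, 0]) cube([4425, 76, 331]);


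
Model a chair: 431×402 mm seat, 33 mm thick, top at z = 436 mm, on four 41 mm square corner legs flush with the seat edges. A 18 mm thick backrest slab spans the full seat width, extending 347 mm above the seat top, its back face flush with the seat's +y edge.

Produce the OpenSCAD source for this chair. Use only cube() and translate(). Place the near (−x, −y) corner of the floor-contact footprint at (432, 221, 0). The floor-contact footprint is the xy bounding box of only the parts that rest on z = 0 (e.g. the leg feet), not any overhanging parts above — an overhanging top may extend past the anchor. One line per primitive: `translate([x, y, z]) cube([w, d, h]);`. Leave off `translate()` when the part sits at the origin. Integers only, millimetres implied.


translate([432, 221, 403]) cube([431, 402, 33]);
translate([432, 221, 0]) cube([41, 41, 403]);
translate([822, 221, 0]) cube([41, 41, 403]);
translate([432, 582, 0]) cube([41, 41, 403]);
translate([822, 582, 0]) cube([41, 41, 403]);
translate([432, 605, 436]) cube([431, 18, 347]);


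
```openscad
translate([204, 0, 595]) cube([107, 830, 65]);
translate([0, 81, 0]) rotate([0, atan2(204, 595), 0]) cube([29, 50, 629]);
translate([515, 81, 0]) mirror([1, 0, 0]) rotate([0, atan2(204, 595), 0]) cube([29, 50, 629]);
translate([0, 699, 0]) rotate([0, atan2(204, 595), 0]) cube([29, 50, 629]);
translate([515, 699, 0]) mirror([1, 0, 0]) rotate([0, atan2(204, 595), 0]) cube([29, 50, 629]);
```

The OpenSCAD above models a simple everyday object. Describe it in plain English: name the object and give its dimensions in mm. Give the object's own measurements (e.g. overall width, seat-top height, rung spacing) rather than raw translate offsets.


A sawhorse. A 107×830×65 mm beam (x, y, z) sits on two A-frame leg pairs. Each pair is two raked legs of 29×50 mm section (50 mm along y) splaying symmetrically in x. Each leg rises 595 mm vertically over 204 mm of horizontal reach and is 629 mm long along its own axis. Every leg's outer bottom edge rests on the floor and its outer top edge meets a bottom edge of the beam — the left legs (tilting toward +x) meet the beam's −x bottom edge, the right legs (their mirror images, tilting toward −x) meet its +x bottom edge — so the leg tops tuck under the beam, the beam's underside is 595 mm above the floor, and the feet are 515 mm apart outside-to-outside with the beam centred between them. The two leg pairs are set in 81 mm from either end of the beam.


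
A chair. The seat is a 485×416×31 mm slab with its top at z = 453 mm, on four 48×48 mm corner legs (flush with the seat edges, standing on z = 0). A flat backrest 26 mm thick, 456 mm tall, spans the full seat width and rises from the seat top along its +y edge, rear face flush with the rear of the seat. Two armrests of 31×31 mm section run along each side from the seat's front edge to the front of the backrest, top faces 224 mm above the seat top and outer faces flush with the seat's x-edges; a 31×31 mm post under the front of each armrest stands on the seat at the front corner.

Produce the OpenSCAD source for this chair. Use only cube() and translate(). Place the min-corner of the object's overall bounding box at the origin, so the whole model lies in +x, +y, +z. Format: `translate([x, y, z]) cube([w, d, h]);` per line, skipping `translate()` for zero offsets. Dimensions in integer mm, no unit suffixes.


// leg_h = 453 - 31 = 422
// arm post h = 224 - 31 = 193
translate([0, 0, 422]) cube([485, 416, 31]);
cube([48, 48, 422]);
translate([437, 0, 0]) cube([48, 48, 422]);
translate([0, 368, 0]) cube([48, 48, 422]);
translate([437, 368, 0]) cube([48, 48, 422]);
translate([0, 390, 453]) cube([485, 26, 456]);
translate([0, 0, 646]) cube([31, 390, 31]);
translate([454, 0, 646]) cube([31, 390, 31]);
translate([0, 0, 453]) cube([31, 31, 193]);
translate([454, 0, 453]) cube([31, 31, 193]);


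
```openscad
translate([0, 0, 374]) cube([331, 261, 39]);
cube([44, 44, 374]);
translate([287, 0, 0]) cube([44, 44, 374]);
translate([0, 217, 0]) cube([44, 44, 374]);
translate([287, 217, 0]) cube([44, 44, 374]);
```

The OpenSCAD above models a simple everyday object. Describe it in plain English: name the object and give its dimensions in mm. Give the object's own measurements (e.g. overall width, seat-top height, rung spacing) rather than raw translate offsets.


A simple wooden stool: a rectangular seat 331 mm (x) by 261 mm (y), 39 mm thick, top face at z = 413 mm, on four square legs, each 44×44 mm in cross-section. The legs rest on z = 0, each flush with a corner of the seat.


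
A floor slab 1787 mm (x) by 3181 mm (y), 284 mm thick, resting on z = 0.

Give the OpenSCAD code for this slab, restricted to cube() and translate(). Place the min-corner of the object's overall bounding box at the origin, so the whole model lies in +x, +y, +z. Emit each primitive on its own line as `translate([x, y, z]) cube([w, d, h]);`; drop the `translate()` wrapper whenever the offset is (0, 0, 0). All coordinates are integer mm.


cube([1787, 3181, 284]);


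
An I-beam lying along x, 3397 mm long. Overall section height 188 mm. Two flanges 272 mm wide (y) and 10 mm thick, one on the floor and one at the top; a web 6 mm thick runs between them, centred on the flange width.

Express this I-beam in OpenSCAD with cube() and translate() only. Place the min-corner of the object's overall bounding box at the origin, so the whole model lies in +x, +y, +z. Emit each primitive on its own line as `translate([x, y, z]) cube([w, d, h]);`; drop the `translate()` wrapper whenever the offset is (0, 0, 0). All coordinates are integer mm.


cube([3397, 272, 10]);
translate([0, 133, 10]) cube([3397, 6, 168]);
translate([0, 0, 178]) cube([3397, 272, 10]);


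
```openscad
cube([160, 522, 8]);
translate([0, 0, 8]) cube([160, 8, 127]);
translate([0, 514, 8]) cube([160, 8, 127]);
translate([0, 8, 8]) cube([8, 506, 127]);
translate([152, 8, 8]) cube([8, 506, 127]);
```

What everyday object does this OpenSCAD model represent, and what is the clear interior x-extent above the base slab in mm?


An open box. The internal width is 144 mm.

A 160×522 base slab with four walls standing on it — an open box. The base is 160 mm wide and the walls are 8 mm thick, so the internal width is 160 − 2 × 8 = 144 mm.


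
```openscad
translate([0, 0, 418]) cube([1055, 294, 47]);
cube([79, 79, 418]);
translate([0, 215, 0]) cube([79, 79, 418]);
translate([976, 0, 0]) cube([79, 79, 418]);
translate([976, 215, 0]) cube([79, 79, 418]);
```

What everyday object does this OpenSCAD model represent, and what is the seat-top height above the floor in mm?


A bench. The seat-top height is 465 mm.

A long slab on four corner posts — a bench. The slab sits at z = 418 with thickness 47, so the top is 418 + 47 = 465 mm.


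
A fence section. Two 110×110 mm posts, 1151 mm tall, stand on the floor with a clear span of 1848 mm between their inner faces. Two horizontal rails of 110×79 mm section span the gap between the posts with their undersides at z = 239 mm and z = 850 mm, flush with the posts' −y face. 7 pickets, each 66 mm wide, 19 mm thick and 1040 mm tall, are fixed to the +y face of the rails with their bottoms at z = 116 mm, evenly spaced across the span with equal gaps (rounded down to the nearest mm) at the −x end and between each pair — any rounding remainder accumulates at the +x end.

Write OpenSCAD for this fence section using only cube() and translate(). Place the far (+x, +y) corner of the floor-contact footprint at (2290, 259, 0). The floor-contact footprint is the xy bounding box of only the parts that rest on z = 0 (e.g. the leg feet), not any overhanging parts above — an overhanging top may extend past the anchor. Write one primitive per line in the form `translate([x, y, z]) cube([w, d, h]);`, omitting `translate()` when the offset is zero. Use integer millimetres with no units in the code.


translate([222, 149, 0]) cube([110, 110, 1151]);
translate([2180, 149, 0]) cube([110, 110, 1151]);
translate([332, 149, 239]) cube([1848, 110, 79]);
translate([332, 149, 850]) cube([1848, 110, 79]);
translate([505, 259, 116]) cube([66, 19, 1040]);
translate([744, 259, 116]) cube([66, 19, 1040]);
translate([983, 259, 116]) cube([66, 19, 1040]);
translate([1222, 259, 116]) cube([66, 19, 1040]);
translate([1461, 259, 116]) cube([66, 19, 1040]);
translate([1700, 259, 116]) cube([66, 19, 1040]);
translate([1939, 259, 116]) cube([66, 19, 1040]);


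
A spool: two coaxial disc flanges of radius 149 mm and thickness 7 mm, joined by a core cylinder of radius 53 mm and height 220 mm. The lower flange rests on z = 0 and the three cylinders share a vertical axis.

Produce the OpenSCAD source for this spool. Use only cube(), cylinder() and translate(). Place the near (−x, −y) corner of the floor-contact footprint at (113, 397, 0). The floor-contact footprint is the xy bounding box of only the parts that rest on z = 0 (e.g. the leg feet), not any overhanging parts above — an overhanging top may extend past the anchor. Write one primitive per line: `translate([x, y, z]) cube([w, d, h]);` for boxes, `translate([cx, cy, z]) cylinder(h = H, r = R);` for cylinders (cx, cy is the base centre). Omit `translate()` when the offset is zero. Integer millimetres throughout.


translate([262, 546, 0]) cylinder(h = 7, r = 149);
translate([262, 546, 7]) cylinder(h = 220, r = 53);
translate([262, 546, 227]) cylinder(h = 7, r = 149);


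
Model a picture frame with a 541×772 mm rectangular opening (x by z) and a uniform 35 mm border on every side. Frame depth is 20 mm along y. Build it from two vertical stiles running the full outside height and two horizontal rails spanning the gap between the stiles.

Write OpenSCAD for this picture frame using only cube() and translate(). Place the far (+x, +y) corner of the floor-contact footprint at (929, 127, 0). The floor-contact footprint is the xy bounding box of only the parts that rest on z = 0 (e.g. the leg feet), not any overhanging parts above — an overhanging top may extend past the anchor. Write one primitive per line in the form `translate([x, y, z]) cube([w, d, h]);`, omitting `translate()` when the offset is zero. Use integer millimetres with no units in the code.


translate([318, 107, 0]) cube([35, 20, 842]);
translate([894, 107, 0]) cube([35, 20, 842]);
translate([353, 107, 0]) cube([541, 20, 35]);
translate([353, 107, 807]) cube([541, 20, 35]);


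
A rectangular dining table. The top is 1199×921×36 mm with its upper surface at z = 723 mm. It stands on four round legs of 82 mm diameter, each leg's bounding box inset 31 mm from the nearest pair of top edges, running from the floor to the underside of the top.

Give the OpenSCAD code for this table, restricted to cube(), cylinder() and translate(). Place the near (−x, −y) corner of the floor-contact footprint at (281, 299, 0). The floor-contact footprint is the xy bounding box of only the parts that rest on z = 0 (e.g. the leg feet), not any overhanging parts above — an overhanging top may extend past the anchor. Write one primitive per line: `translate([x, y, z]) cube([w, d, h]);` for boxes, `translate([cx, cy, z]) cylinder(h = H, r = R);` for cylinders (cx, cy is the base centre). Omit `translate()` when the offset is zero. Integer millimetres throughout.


translate([250, 268, 687]) cube([1199, 921, 36]);
translate([322, 340, 0]) cylinder(h = 687, r = 41);
translate([1377, 340, 0]) cylinder(h = 687, r = 41);
translate([322, 1117, 0]) cylinder(h = 687, r = 41);
translate([1377, 1117, 0]) cylinder(h = 687, r = 41);


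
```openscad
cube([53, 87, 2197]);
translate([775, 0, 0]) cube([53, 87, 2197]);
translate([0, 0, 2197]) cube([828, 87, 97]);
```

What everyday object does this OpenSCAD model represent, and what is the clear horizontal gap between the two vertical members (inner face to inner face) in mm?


A door frame. The clear opening width is 722 mm.

Two 2197 mm tall posts with a header on top — a door frame. The left jamb is 53 mm wide at x = 0; the right jamb starts at x = 775. The clear opening is 775 − 53 = 722 mm.


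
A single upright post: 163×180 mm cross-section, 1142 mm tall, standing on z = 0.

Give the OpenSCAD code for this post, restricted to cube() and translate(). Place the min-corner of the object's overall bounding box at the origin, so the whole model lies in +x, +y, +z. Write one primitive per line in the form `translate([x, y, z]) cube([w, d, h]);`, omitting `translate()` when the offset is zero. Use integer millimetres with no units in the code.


cube([163, 180, 1142]);


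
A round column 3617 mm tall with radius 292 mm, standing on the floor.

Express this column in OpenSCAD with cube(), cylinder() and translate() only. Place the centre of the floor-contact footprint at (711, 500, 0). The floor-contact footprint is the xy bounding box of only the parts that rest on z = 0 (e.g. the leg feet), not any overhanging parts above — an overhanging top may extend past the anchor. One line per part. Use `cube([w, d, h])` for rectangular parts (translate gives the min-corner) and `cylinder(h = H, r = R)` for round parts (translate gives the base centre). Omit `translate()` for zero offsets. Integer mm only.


translate([711, 500, 0]) cylinder(h = 3617, r = 292);


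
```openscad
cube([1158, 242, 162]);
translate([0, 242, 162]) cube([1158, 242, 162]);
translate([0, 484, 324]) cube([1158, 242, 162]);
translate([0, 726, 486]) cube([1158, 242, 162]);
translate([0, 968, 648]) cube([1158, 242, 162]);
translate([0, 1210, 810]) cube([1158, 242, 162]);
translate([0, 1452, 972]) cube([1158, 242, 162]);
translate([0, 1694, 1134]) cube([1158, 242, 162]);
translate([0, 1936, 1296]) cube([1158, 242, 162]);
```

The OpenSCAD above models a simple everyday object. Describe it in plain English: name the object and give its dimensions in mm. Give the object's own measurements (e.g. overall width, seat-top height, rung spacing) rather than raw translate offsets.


A straight staircase of 9 solid steps. Each step is 1158 mm wide (x), 242 mm deep (y, the going) and 162 mm tall (the rise). The first step rests on the floor; each subsequent step sits one going further in +y and one rise higher in +z, directly behind and above the previous step with no overlap.


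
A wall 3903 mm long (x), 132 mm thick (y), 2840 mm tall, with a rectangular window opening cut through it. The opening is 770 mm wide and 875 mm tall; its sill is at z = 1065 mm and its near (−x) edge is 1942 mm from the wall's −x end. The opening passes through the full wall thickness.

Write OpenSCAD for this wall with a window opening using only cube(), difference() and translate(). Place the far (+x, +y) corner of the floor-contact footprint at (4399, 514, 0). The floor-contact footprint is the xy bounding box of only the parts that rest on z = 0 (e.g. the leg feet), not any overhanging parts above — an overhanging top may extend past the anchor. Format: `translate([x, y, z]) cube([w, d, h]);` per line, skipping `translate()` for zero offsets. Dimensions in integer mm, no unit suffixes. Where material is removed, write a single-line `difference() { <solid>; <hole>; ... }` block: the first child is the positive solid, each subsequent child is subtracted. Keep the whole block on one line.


difference() { translate([496, 382, 0]) cube([3903, 132, 2840]); translate([2438, 382, 1065]) cube([770, 132, 875]); }


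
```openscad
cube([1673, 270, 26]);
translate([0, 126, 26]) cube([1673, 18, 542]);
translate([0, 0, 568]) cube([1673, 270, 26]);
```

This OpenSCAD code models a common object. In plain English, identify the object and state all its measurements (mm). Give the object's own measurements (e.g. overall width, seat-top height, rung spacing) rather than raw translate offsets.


An I-beam lying along x, 1673 mm long. Overall section height 594 mm. Two flanges 270 mm wide (y) and 26 mm thick, one on the floor and one at the top; a web 18 mm thick runs between them, centred on the flange width.


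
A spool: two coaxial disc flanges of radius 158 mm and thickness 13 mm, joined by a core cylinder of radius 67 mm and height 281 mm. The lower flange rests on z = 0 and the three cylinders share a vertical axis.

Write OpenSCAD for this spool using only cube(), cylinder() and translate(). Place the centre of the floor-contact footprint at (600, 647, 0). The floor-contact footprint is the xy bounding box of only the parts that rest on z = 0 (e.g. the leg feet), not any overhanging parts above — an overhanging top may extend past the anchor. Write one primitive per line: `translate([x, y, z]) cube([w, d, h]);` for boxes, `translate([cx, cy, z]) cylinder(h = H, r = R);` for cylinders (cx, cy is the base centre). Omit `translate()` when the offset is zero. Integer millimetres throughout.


translate([600, 647, 0]) cylinder(h = 13, r = 158);
translate([600, 647, 13]) cylinder(h = 281, r = 67);
translate([600, 647, 294]) cylinder(h = 13, r = 158);


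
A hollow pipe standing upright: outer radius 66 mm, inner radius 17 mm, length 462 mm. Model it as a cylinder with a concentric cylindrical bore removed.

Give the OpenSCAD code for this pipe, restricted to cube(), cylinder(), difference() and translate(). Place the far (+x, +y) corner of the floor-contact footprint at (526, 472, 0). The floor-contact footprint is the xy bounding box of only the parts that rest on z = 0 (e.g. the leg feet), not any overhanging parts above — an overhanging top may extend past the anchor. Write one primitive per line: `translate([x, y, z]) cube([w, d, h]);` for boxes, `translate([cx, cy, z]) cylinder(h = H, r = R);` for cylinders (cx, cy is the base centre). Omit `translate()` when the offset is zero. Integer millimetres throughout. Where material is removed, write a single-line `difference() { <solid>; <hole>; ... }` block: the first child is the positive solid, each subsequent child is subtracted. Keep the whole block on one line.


difference() { translate([460, 406, 0]) cylinder(h = 462, r = 66); translate([460, 406, 0]) cylinder(h = 462, r = 17); }


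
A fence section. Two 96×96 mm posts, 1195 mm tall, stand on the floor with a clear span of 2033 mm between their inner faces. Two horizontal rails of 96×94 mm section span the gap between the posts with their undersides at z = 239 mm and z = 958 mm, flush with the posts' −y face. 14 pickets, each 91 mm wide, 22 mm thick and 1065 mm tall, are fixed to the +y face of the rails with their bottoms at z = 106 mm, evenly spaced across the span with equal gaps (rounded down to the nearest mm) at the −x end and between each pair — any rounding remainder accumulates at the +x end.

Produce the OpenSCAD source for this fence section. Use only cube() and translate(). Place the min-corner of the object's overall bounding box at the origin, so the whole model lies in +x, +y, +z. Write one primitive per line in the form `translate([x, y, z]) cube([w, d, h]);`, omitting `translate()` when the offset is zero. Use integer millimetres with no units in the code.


cube([96, 96, 1195]);
translate([2129, 0, 0]) cube([96, 96, 1195]);
translate([96, 0, 239]) cube([2033, 96, 94]);
translate([96, 0, 958]) cube([2033, 96, 94]);
translate([146, 96, 106]) cube([91, 22, 1065]);
translate([287, 96, 106]) cube([91, 22, 1065]);
translate([428, 96, 106]) cube([91, 22, 1065]);
translate([569, 96, 106]) cube([91, 22, 1065]);
translate([710, 96, 106]) cube([91, 22, 1065]);
translate([851, 96, 106]) cube([91, 22, 1065]);
translate([992, 96, 106]) cube([91, 22, 1065]);
translate([1133, 96, 106]) cube([91, 22, 1065]);
translate([1274, 96, 106]) cube([91, 22, 1065]);
translate([1415, 96, 106]) cube([91, 22, 1065]);
translate([1556, 96, 106]) cube([91, 22, 1065]);
translate([1697, 96, 106]) cube([91, 22, 1065]);
translate([1838, 96, 106]) cube([91, 22, 1065]);
translate([1979, 96, 106]) cube([91, 22, 1065]);


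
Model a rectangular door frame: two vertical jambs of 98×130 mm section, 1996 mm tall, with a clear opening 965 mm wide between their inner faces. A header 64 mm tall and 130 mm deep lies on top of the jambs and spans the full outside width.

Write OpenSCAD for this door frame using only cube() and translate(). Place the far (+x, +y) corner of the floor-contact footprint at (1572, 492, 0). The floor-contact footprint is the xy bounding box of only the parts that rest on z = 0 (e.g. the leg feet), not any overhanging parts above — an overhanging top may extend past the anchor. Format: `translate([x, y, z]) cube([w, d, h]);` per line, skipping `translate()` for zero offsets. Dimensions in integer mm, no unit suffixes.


translate([411, 362, 0]) cube([98, 130, 1996]);
translate([1474, 362, 0]) cube([98, 130, 1996]);
translate([411, 362, 1996]) cube([1161, 130, 64]);


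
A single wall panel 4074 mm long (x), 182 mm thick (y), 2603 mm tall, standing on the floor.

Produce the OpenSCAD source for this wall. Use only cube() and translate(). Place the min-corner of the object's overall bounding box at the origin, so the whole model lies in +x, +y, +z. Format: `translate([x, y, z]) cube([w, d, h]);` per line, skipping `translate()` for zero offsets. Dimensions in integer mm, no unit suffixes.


cube([4074, 182, 2603]);


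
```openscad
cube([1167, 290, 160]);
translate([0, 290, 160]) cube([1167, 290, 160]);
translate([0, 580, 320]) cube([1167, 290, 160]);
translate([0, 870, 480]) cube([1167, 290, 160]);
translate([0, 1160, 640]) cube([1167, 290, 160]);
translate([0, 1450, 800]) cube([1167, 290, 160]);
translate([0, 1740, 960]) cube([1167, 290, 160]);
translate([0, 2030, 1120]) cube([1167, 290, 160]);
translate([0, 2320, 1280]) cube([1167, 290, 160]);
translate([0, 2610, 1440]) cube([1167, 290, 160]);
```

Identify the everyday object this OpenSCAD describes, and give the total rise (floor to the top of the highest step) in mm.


A staircase. The total rise is 1600 mm.

10 identical blocks, each offset up and back from the previous — a staircase. Each step is 160 mm tall and there are 10 of them, so the total rise is 10 × 160 = 1600 mm.


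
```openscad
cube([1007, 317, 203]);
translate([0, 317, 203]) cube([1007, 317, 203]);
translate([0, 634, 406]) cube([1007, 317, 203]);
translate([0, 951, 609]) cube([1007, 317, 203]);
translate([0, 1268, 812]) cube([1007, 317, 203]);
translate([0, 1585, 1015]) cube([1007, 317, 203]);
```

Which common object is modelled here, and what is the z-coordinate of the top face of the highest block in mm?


A staircase. The total rise is 1218 mm.

6 identical blocks, each offset up and back from the previous — a staircase. Each step is 203 mm tall and there are 6 of them, so the total rise is 6 × 203 = 1218 mm.


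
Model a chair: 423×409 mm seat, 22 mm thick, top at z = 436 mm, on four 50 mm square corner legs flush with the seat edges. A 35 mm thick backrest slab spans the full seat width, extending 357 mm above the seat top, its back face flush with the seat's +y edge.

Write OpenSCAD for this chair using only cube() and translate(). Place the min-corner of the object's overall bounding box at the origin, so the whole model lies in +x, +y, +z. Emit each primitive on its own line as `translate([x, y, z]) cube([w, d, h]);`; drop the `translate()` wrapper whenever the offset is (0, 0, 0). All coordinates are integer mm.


// leg_h = 436 - 22 = 414
translate([0, 0, 414]) cube([423, 409, 22]);
cube([50, 50, 414]);
translate([373, 0, 0]) cube([50, 50, 414]);
translate([0, 359, 0]) cube([50, 50, 414]);
translate([373, 359, 0]) cube([50, 50, 414]);
translate([0, 374, 436]) cube([423, 35, 357]);


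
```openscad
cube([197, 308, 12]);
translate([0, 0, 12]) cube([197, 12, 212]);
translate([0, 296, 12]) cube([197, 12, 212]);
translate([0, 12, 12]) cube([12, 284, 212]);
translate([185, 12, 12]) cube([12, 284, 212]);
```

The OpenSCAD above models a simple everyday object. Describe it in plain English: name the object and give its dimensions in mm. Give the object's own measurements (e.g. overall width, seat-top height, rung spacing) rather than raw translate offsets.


An open-topped rectangular box: outside dimensions 197×308×224 mm, with a uniform wall and base thickness of 12 mm. The base is a full 197×308 slab on the floor; four walls sit on top of the base. The front and back walls (the −y and +y sides) span the full width; the two side walls fit between them.
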